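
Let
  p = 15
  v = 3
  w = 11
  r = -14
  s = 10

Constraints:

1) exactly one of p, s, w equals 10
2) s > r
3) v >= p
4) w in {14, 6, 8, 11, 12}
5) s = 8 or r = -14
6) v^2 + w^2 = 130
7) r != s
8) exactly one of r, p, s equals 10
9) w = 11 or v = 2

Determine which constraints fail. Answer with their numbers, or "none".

Violated: 3.

1) p=15, s=10, w=11; 1 of them equals 10 — holds.
2) s = 10, r = -14; 10 > -14 — holds.
3) v = 3, p = 15; 3 < 15 (want ≥) — fails.
4) w = 11 is in {14, 6, 8, 11, 12} — holds.
5) s = 10 ≠ 8, but r = -14 = -14 (second disjunct) — holds.
6) v^2 + w^2 = 3^2 + 11^2 = 9 + 121 = 130 — holds.
7) r = -14, s = 10; distinct — holds.
8) r=-14, p=15, s=10; 1 of them equals 10 — holds.
9) w = 11 = 11 (first disjunct) — holds.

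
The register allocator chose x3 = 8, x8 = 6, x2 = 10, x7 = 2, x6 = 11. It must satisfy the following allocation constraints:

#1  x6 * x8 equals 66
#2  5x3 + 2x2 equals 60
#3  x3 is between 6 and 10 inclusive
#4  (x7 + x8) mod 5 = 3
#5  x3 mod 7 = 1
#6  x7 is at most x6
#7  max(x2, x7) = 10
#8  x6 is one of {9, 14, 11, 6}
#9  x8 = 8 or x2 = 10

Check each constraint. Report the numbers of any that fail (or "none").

#1 x6 * x8 = 11 * 6 = 66 — holds.
#2 5x3 + 2x2 = 5(8) + 2(10) = 60 — holds.
#3 x3 = 8 lies in [6, 10] — holds.
#4 x7 + x8 = 8; 8 mod 5 = 3 — holds.
#5 8 mod 7 = 1 — holds.
#6 x7 = 2, x6 = 11; 2 ≤ 11 — holds.
#7 max(10, 2) = 10 — holds.
#8 x6 = 11 is in {9, 14, 11, 6} — holds.
#9 x8 = 6 ≠ 8, but x2 = 10 = 10 (second disjunct) — holds.

Yes — all constraints hold.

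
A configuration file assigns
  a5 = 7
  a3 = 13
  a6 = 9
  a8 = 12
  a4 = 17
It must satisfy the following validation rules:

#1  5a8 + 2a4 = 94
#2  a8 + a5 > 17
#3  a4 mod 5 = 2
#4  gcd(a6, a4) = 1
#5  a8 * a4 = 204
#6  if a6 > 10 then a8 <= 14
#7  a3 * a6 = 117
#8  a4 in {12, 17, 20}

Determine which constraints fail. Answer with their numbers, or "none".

All constraints are satisfied.

#1 5a8 + 2a4 = 5(12) + 2(17) = 94  yes
#2 a8 + a5 = 12 + 7 = 19; 19 > 17  yes
#3 17 mod 5 = 2  yes
#4 gcd(9, 17) = 1  yes
#5 a8 * a4 = 12 * 17 = 204  yes
#6 a6 = 9, not > 10; antecedent false, conditional vacuously true  yes
#7 a3 * a6 = 13 * 9 = 117  yes
#8 a4 = 17 is in {12, 17, 20}  yes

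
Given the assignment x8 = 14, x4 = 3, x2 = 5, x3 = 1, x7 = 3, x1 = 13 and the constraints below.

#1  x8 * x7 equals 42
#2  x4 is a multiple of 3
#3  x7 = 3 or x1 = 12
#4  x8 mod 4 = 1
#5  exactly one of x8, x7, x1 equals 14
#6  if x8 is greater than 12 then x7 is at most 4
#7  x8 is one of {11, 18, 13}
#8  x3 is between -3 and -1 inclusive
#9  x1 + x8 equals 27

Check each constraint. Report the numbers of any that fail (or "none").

#1 x8 * x7 = 14 * 3 = 42  holds
#2 3 / 3 = 1, so 3 divides 3  holds
#3 x7 = 3 = 3 (first disjunct)  holds
#4 14 mod 4 = 2, not 1  fails
#5 x8=14, x7=3, x1=13; 1 of them equals 14  holds
#6 x8 = 14 > 12, so we need x7 ≤ 4; x7 = 3 ≤ 4  holds
#7 x8 = 14 is not in {11, 18, 13}  fails
#8 x3 = 1 is outside [-3, -1]  fails
#9 x1 + x8 = 13 + 14 = 27  holds

Constraints 4, 7, 8 do not hold.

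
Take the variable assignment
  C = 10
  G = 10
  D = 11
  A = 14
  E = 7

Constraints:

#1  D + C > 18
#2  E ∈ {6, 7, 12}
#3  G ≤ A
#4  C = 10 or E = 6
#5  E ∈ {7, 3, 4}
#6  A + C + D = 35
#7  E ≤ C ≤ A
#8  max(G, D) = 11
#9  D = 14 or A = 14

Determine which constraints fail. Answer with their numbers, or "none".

The assignment satisfies every constraint.

#1 D + C = 11 + 10 = 21; 21 > 18  OK
#2 E = 7 is in {6, 7, 12}  OK
#3 G = 10, A = 14; 10 ≤ 14  OK
#4 C = 10 = 10 (first disjunct)  OK
#5 E = 7 is in {7, 3, 4}  OK
#6 A + C + D = 14 + 10 + 11 = 35  OK
#7 values 7 ≤ 10 ≤ 14  OK
#8 max(10, 11) = 11  OK
#9 D = 11 ≠ 14, but A = 14 = 14 (second disjunct)  OK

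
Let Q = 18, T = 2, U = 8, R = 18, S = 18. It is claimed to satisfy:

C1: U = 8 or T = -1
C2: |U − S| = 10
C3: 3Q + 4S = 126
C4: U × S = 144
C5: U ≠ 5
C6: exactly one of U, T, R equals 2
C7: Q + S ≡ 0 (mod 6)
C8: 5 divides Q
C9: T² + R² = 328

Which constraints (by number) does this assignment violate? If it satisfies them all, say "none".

Constraint 8 is violated.

C1: U = 8 = 8 (first disjunct) — holds.
C2: |8 − 18| = 10 — holds.
C3: 3Q + 4S = 3(18) + 4(18) = 126 — holds.
C4: U × S = 8 × 18 = 144 — holds.
C5: U = 8, and 8 ≠ 5 — holds.
C6: U=8, T=2, R=18; 1 of them equals 2 — holds.
C7: Q + S = 36; 36 mod 6 = 0 — holds.
C8: 18 = 5×3 + 3, so 5 does not divide 18 — fails.
C9: T² + R² = 2² + 18² = 4 + 324 = 328 — holds.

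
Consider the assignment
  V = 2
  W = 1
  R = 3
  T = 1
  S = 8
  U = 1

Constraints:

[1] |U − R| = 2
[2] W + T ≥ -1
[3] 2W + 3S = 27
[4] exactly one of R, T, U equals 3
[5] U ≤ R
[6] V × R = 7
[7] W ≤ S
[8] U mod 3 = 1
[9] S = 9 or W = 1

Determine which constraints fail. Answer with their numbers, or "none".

[1] |1 − 3| = 2 — satisfied.
[2] W + T = 1 + 1 = 2; 2 ≥ -1 — satisfied.
[3] 2W + 3S = 2(1) + 3(8) = 26, not 27 — violated.
[4] R=3, T=1, U=1; 1 of them equals 3 — satisfied.
[5] U = 1, R = 3; 1 ≤ 3 — satisfied.
[6] V × R = 2 × 3 = 6, not 7 — violated.
[7] W = 1, S = 8; 1 ≤ 8 — satisfied.
[8] 1 mod 3 = 1 — satisfied.
[9] S = 8 ≠ 9, but W = 1 = 1 (second disjunct) — satisfied.

Constraints 3 and 6 are violated.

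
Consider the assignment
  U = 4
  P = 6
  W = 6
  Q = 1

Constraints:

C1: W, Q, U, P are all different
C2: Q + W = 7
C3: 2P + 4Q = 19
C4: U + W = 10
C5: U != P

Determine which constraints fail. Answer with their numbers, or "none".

C1: W = P = 6, not all different  FAIL
C2: Q + W = 1 + 6 = 7  OK
C3: 2P + 4Q = 2(6) + 4(1) = 16, not 19  FAIL
C4: U + W = 4 + 6 = 10  OK
C5: U = 4, P = 6; distinct  OK

Constraints 1, 3 do not hold.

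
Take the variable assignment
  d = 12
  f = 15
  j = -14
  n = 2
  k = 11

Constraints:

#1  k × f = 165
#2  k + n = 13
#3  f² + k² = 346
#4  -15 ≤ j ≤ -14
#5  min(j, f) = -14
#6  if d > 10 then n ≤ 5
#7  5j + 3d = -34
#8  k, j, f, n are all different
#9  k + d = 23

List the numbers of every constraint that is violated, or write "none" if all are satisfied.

The assignment satisfies every constraint.

#1 k × f = 11 × 15 = 165 — holds.
#2 k + n = 11 + 2 = 13 — holds.
#3 f² + k² = 15² + 11² = 225 + 121 = 346 — holds.
#4 j = -14 lies in [-15, -14] — holds.
#5 min(-14, 15) = -14 — holds.
#6 d = 12 > 10, so we need n ≤ 5; n = 2 ≤ 5 — holds.
#7 5j + 3d = 5(-14) + 3(12) = -34 — holds.
#8 values 11, -14, 15, 2 are pairwise distinct — holds.
#9 k + d = 11 + 12 = 23 — holds.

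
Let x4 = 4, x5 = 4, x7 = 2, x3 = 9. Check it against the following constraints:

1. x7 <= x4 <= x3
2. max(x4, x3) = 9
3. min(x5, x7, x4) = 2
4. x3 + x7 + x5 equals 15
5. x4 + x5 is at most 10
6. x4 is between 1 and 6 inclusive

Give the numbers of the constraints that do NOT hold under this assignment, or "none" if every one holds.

1. values 2 <= 4 <= 9  true
2. max(4, 9) = 9  true
3. min(4, 2, 4) = 2  true
4. x3 + x7 + x5 = 9 + 2 + 4 = 15  true
5. x4 + x5 = 4 + 4 = 8; 8 ≤ 10  true
6. x4 = 4 lies in [1, 6]  true

No violations.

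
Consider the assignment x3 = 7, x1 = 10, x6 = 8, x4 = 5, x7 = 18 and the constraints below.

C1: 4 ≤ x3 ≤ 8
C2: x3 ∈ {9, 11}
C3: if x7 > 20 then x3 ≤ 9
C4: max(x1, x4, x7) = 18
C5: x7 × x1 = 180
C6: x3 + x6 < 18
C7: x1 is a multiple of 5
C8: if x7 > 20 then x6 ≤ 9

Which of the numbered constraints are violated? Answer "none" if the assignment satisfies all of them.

C1: x3 = 7 lies in [4, 8] — satisfied.
C2: x3 = 7 is not in {9, 11} — violated.
C3: x7 = 18, not > 20; antecedent false, conditional vacuously true — satisfied.
C4: max(10, 5, 18) = 18 — satisfied.
C5: x7 × x1 = 18 × 10 = 180 — satisfied.
C6: x3 + x6 = 7 + 8 = 15; 15 < 18 — satisfied.
C7: 10 / 5 = 2, so 5 divides 10 — satisfied.
C8: x7 = 18, not > 20; antecedent false, conditional vacuously true — satisfied.

Constraint 2 does not hold.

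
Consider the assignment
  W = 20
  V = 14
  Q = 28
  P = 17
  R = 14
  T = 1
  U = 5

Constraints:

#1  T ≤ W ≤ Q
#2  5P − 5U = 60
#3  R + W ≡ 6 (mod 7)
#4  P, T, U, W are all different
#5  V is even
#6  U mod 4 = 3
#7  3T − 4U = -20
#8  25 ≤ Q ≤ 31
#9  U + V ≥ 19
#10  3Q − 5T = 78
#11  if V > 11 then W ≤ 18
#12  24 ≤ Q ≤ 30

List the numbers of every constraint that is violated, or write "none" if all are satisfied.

#1 values 1 ≤ 20 ≤ 28  ✓
#2 5P − 5U = 5(17) − 5(5) = 60  ✓
#3 R + W = 34; 34 mod 7 = 6  ✓
#4 values 17, 1, 5, 20 are pairwise distinct  ✓
#5 V = 14 is even  ✓
#6 5 mod 4 = 1, not 3  ✗
#7 3T − 4U = 3(1) − 4(5) = -17, not -20  ✗
#8 Q = 28 lies in [25, 31]  ✓
#9 U + V = 5 + 14 = 19; 19 ≥ 19  ✓
#10 3Q − 5T = 3(28) − 5(1) = 79, not 78  ✗
#11 V = 14 > 11, so we need W ≤ 18; but W = 20 > 18  ✗
#12 Q = 28 lies in [24, 30]  ✓

Violated: 6, 7, 10, and 11.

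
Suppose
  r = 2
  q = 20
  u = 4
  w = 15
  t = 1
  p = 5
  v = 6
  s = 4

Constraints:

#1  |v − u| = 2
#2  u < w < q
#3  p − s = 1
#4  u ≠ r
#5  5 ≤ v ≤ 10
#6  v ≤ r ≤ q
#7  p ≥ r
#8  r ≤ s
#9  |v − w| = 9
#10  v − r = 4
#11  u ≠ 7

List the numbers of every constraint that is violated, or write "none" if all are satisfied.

#1 |6 − 4| = 2 — OK.
#2 values 4 < 15 < 20 — OK.
#3 p − s = 5 − 4 = 1 — OK.
#4 u = 4, r = 2; distinct — OK.
#5 v = 6 lies in [5, 10] — OK.
#6 values 6, 2, 20; v = 6 is not ≤ r = 2 — violated.
#7 p = 5, r = 2; 5 ≥ 2 — OK.
#8 r = 2, s = 4; 2 ≤ 4 — OK.
#9 |6 − 15| = 9 — OK.
#10 v − r = 6 − 2 = 4 — OK.
#11 u = 4, and 4 ≠ 7 — OK.

Violated: 6.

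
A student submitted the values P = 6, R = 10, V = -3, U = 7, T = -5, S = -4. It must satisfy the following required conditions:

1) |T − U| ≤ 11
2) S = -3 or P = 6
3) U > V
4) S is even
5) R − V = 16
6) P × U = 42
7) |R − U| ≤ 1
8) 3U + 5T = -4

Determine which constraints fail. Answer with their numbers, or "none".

1) |-5 − 7| = 12; 12 > 11, exceeds bound 11 — violated.
2) S = -4 ≠ -3, but P = 6 = 6 (second disjunct) — satisfied.
3) U = 7, V = -3; 7 > -3 — satisfied.
4) S = -4 is even — satisfied.
5) R − V = 10 − (-3) = 13, not 16 — violated.
6) P × U = 6 × 7 = 42 — satisfied.
7) |10 − 7| = 3; 3 > 1, exceeds bound 1 — violated.
8) 3U + 5T = 3(7) + 5(-5) = -4 — satisfied.

Constraints 1, 5, 7 are violated.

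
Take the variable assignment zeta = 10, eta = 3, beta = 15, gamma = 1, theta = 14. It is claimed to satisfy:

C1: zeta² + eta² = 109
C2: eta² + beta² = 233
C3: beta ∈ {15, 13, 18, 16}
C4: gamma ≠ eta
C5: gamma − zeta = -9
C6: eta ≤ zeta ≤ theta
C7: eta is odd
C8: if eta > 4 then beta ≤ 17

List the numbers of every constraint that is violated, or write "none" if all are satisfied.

Constraint 2 is violated.

C1: zeta² + eta² = 10² + 3² = 100 + 9 = 109 — OK.
C2: eta² + beta² = 3² + 15² = 9 + 225 = 234, not 233 — violated.
C3: beta = 15 is in {15, 13, 18, 16} — OK.
C4: gamma = 1, eta = 3; distinct — OK.
C5: gamma − zeta = 1 − 10 = -9 — OK.
C6: values 3 ≤ 10 ≤ 14 — OK.
C7: eta = 3 is odd — OK.
C8: eta = 3, not > 4; antecedent false, conditional vacuously true — OK.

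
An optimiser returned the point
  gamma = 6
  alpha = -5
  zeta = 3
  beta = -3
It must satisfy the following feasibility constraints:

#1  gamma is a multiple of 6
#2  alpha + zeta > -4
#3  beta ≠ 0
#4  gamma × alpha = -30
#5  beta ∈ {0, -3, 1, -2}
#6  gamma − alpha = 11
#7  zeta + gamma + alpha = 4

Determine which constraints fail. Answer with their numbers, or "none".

All constraints are satisfied.

#1 6 / 6 = 1, so 6 divides 6 — satisfied.
#2 alpha + zeta = -5 + 3 = -2; -2 > -4 — satisfied.
#3 beta = -3, and -3 ≠ 0 — satisfied.
#4 gamma × alpha = 6 × (-5) = -30 — satisfied.
#5 beta = -3 is in {0, -3, 1, -2} — satisfied.
#6 gamma − alpha = 6 − (-5) = 11 — satisfied.
#7 zeta + gamma + alpha = 3 + 6 + (-5) = 4 — satisfied.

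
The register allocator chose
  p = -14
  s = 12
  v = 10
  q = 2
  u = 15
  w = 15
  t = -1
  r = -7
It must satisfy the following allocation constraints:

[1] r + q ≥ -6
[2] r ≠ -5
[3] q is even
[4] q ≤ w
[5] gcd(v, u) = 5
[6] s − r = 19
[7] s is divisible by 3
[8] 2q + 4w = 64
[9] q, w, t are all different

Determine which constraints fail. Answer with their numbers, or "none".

Yes — all constraints hold.

[1] r + q = -7 + 2 = -5; -5 ≥ -6 — holds.
[2] r = -7, and -7 ≠ -5 — holds.
[3] q = 2 is even — holds.
[4] q = 2, w = 15; 2 ≤ 15 — holds.
[5] gcd(10, 15) = 5 — holds.
[6] s − r = 12 − (-7) = 19 — holds.
[7] 12 / 3 = 4, so 3 divides 12 — holds.
[8] 2q + 4w = 2(2) + 4(15) = 64 — holds.
[9] values 2, 15, -1 are pairwise distinct — holds.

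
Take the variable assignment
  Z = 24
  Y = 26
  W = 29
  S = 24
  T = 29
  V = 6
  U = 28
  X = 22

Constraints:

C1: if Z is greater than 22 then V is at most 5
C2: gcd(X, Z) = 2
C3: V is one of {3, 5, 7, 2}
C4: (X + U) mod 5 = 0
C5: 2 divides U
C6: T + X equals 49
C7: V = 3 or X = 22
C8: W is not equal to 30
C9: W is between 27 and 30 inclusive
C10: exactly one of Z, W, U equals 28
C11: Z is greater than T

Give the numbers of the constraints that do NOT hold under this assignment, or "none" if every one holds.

C1: Z = 24 > 22, so we need V ≤ 5; but V = 6 > 5  fails
C2: gcd(22, 24) = 2  holds
C3: V = 6 is not in {3, 5, 7, 2}  fails
C4: X + U = 50; 50 mod 5 = 0  holds
C5: 28 / 2 = 14, so 2 divides 28  holds
C6: T + X = 29 + 22 = 51, not 49  fails
C7: V = 6 ≠ 3, but X = 22 = 22 (second disjunct)  holds
C8: W = 29, and 29 ≠ 30  holds
C9: W = 29 lies in [27, 30]  holds
C10: Z=24, W=29, U=28; 1 of them equals 28  holds
C11: Z = 24, T = 29; 24 ≤ 29 (want >)  fails

Constraints 1, 3, 6, 11 do not hold.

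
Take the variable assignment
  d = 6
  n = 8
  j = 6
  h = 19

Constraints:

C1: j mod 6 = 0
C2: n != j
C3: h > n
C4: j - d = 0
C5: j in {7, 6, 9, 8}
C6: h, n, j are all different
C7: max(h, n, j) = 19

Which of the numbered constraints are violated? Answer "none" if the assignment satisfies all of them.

The assignment satisfies every constraint.

C1: 6 mod 6 = 0 — satisfied.
C2: n = 8, j = 6; distinct — satisfied.
C3: h = 19, n = 8; 19 > 8 — satisfied.
C4: j - d = 6 - 6 = 0 — satisfied.
C5: j = 6 is in {7, 6, 9, 8} — satisfied.
C6: values 19, 8, 6 are pairwise distinct — satisfied.
C7: max(19, 8, 6) = 19 — satisfied.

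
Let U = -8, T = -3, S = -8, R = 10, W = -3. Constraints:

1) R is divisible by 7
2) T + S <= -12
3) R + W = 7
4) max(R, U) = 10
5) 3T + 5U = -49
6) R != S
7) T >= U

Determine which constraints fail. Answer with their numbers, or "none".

Constraints 1 and 2 do not hold.

1) 10 = 7*1 + 3, so 7 does not divide 10 — violated.
2) T + S = -3 + (-8) = -11; -11 > -12, bound -12 not met — violated.
3) R + W = 10 + (-3) = 7 — satisfied.
4) max(10, -8) = 10 — satisfied.
5) 3T + 5U = 3(-3) + 5(-8) = -49 — satisfied.
6) R = 10, S = -8; distinct — satisfied.
7) T = -3, U = -8; -3 ≥ -8 — satisfied.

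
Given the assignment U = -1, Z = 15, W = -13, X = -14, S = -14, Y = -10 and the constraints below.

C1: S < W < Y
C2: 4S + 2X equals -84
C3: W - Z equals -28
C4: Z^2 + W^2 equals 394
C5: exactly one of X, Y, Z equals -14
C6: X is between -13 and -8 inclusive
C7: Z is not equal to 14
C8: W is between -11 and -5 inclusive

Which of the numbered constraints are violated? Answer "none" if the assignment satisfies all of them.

Violated: 6 and 8.

C1: values -14 < -13 < -10  yes
C2: 4S + 2X = 4(-14) + 2(-14) = -84  yes
C3: W - Z = -13 - 15 = -28  yes
C4: Z^2 + W^2 = 15^2 + (-13)^2 = 225 + 169 = 394  yes
C5: X=-14, Y=-10, Z=15; 1 of them equals -14  yes
C6: X = -14 is outside [-13, -8]  no
C7: Z = 15, and 15 ≠ 14  yes
C8: W = -13 is outside [-11, -5]  no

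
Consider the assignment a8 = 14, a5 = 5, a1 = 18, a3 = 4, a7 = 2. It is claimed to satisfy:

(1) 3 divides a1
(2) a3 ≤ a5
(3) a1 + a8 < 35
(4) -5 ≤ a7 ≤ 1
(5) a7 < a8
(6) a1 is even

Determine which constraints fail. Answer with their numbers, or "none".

No — constraint 4 is not satisfied.

(1) 18 / 3 = 6, so 3 divides 18  yes
(2) a3 = 4, a5 = 5; 4 ≤ 5  yes
(3) a1 + a8 = 18 + 14 = 32; 32 < 35  yes
(4) a7 = 2 is outside [-5, 1]  no
(5) a7 = 2, a8 = 14; 2 < 14  yes
(6) a1 = 18 is even  yes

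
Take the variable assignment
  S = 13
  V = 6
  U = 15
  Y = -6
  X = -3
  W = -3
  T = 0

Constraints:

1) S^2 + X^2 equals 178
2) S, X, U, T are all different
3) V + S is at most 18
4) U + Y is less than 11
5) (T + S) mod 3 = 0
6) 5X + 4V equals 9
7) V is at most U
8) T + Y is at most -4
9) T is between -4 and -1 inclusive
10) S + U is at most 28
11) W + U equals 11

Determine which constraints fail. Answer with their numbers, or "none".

1) S^2 + X^2 = 13^2 + (-3)^2 = 169 + 9 = 178  holds
2) values 13, -3, 15, 0 are pairwise distinct  holds
3) V + S = 6 + 13 = 19; 19 > 18, bound 18 not met  fails
4) U + Y = 15 + (-6) = 9; 9 < 11  holds
5) T + S = 13; 13 mod 3 = 1, not 0  fails
6) 5X + 4V = 5(-3) + 4(6) = 9  holds
7) V = 6, U = 15; 6 ≤ 15  holds
8) T + Y = 0 + (-6) = -6; -6 ≤ -4  holds
9) T = 0 is outside [-4, -1]  fails
10) S + U = 13 + 15 = 28; 28 ≤ 28  holds
11) W + U = -3 + 15 = 12, not 11  fails

Constraints 3, 5, 9, 11 are violated.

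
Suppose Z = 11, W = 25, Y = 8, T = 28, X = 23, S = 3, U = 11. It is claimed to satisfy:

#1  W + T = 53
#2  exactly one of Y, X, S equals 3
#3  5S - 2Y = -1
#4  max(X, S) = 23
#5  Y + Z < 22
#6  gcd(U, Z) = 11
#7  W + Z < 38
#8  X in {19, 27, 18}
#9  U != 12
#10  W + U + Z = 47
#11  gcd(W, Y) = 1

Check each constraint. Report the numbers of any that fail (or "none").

#1 W + T = 25 + 28 = 53  ✓
#2 Y=8, X=23, S=3; 1 of them equals 3  ✓
#3 5S - 2Y = 5(3) - 2(8) = -1  ✓
#4 max(23, 3) = 23  ✓
#5 Y + Z = 8 + 11 = 19; 19 < 22  ✓
#6 gcd(11, 11) = 11  ✓
#7 W + Z = 25 + 11 = 36; 36 < 38  ✓
#8 X = 23 is not in {19, 27, 18}  ✗
#9 U = 11, and 11 ≠ 12  ✓
#10 W + U + Z = 25 + 11 + 11 = 47  ✓
#11 gcd(25, 8) = 1  ✓

Constraint 8 does not hold.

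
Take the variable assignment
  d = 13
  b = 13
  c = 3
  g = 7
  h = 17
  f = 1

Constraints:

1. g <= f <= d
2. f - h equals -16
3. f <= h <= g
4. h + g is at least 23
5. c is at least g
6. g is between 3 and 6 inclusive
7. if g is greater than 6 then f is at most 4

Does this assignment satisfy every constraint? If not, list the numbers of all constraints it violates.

1. values 7, 1, 13; g = 7 is not <= f = 1 — violated.
2. f - h = 1 - 17 = -16 — OK.
3. values 1, 17, 7; h = 17 is not <= g = 7 — violated.
4. h + g = 17 + 7 = 24; 24 ≥ 23 — OK.
5. c = 3, g = 7; 3 < 7 (want ≥) — violated.
6. g = 7 is outside [3, 6] — violated.
7. g = 7 > 6, so we need f ≤ 4; f = 1 ≤ 4 — OK.

Constraints 1, 3, 5, 6 do not hold.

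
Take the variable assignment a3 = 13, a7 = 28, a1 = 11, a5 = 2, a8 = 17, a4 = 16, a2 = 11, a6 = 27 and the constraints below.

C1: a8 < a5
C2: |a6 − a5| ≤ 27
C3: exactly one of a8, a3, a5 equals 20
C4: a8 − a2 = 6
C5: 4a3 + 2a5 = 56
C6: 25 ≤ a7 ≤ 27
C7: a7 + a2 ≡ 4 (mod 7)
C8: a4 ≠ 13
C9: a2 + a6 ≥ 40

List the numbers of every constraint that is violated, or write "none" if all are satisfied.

C1: a8 = 17, a5 = 2; 17 ≥ 2 (want <)  ✗
C2: |27 − 2| = 25; 25 ≤ 27  ✓
C3: a8=17, a3=13, a5=2; 0 of them equal 20, not exactly one  ✗
C4: a8 − a2 = 17 − 11 = 6  ✓
C5: 4a3 + 2a5 = 4(13) + 2(2) = 56  ✓
C6: a7 = 28 is outside [25, 27]  ✗
C7: a7 + a2 = 39; 39 mod 7 = 4  ✓
C8: a4 = 16, and 16 ≠ 13  ✓
C9: a2 + a6 = 11 + 27 = 38; 38 < 40, bound 40 not met  ✗

Constraints 1, 3, 6, 9 do not hold.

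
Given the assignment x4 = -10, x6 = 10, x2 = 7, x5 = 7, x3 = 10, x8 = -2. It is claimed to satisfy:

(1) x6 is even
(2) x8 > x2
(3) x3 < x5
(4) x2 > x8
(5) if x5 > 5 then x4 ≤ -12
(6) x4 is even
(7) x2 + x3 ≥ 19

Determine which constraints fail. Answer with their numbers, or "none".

(1) x6 = 10 is even  ✔
(2) x8 = -2, x2 = 7; -2 ≤ 7 (want >)  ✘
(3) x3 = 10, x5 = 7; 10 ≥ 7 (want <)  ✘
(4) x2 = 7, x8 = -2; 7 > -2  ✔
(5) x5 = 7 > 5, so we need x4 ≤ -12; but x4 = -10 > -12  ✘
(6) x4 = -10 is even  ✔
(7) x2 + x3 = 7 + 10 = 17; 17 < 19, bound 19 not met  ✘

Constraints 2, 3, 5, 7 are violated.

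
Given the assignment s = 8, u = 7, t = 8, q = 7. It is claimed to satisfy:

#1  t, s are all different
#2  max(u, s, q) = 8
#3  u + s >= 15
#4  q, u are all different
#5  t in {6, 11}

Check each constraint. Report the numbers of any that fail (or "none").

Violated: 1, 4, and 5.

#1 t = s = 8, not all different  ✗
#2 max(7, 8, 7) = 8  ✓
#3 u + s = 7 + 8 = 15; 15 ≥ 15  ✓
#4 q = u = 7, not all different  ✗
#5 t = 8 is not in {6, 11}  ✗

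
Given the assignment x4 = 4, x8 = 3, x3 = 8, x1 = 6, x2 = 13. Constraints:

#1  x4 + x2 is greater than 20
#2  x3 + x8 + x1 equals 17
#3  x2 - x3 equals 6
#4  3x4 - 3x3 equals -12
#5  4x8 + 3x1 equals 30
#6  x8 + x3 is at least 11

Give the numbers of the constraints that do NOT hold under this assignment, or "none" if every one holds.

#1 x4 + x2 = 4 + 13 = 17; 17 ≤ 20, bound 20 not met — violated.
#2 x3 + x8 + x1 = 8 + 3 + 6 = 17 — OK.
#3 x2 - x3 = 13 - 8 = 5, not 6 — violated.
#4 3x4 - 3x3 = 3(4) - 3(8) = -12 — OK.
#5 4x8 + 3x1 = 4(3) + 3(6) = 30 — OK.
#6 x8 + x3 = 3 + 8 = 11; 11 ≥ 11 — OK.

Constraints 1, 3 are violated.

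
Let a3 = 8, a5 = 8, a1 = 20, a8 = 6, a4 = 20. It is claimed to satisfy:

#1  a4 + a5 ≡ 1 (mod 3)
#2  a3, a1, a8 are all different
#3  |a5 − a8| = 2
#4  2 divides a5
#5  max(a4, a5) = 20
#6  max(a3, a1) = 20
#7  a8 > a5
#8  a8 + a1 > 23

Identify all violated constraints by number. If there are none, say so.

#1 a4 + a5 = 28; 28 mod 3 = 1 — holds.
#2 values 8, 20, 6 are pairwise distinct — holds.
#3 |8 − 6| = 2 — holds.
#4 8 / 2 = 4, so 2 divides 8 — holds.
#5 max(20, 8) = 20 — holds.
#6 max(8, 20) = 20 — holds.
#7 a8 = 6, a5 = 8; 6 ≤ 8 (want >) — fails.
#8 a8 + a1 = 6 + 20 = 26; 26 > 23 — holds.

Constraint 7 is violated.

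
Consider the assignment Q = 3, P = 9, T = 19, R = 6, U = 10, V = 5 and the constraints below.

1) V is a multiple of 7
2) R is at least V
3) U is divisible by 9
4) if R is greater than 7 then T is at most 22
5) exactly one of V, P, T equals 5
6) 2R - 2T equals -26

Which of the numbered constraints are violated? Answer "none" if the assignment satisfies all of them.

No — constraints 1, 3 are not satisfied.

1) 5 = 7*0 + 5, so 7 does not divide 5  no
2) R = 6, V = 5; 6 ≥ 5  yes
3) 10 = 9*1 + 1, so 9 does not divide 10  no
4) R = 6, not > 7; antecedent false, conditional vacuously true  yes
5) V=5, P=9, T=19; 1 of them equals 5  yes
6) 2R - 2T = 2(6) - 2(19) = -26  yes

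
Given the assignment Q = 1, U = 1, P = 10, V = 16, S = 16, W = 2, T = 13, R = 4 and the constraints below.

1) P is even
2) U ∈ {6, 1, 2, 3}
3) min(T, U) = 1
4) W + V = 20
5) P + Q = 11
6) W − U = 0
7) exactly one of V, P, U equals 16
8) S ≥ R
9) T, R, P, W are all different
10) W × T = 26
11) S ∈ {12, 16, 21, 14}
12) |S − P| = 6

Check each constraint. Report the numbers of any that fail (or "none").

1) P = 10 is even  OK
2) U = 1 is in {6, 1, 2, 3}  OK
3) min(13, 1) = 1  OK
4) W + V = 2 + 16 = 18, not 20  FAIL
5) P + Q = 10 + 1 = 11  OK
6) W − U = 2 − 1 = 1, not 0  FAIL
7) V=16, P=10, U=1; 1 of them equals 16  OK
8) S = 16, R = 4; 16 ≥ 4  OK
9) values 13, 4, 10, 2 are pairwise distinct  OK
10) W × T = 2 × 13 = 26  OK
11) S = 16 is in {12, 16, 21, 14}  OK
12) |16 − 10| = 6  OK

No — constraints 4 and 6 are not satisfied.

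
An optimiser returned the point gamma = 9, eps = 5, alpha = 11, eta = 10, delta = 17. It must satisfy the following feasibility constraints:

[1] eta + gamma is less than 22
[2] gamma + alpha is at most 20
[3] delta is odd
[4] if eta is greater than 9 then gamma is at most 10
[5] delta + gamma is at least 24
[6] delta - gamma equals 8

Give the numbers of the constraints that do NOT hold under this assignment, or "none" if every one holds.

[1] eta + gamma = 10 + 9 = 19; 19 < 22 — holds.
[2] gamma + alpha = 9 + 11 = 20; 20 ≤ 20 — holds.
[3] delta = 17 is odd — holds.
[4] eta = 10 > 9, so we need gamma ≤ 10; gamma = 9 ≤ 10 — holds.
[5] delta + gamma = 17 + 9 = 26; 26 ≥ 24 — holds.
[6] delta - gamma = 17 - 9 = 8 — holds.

Yes — all constraints hold.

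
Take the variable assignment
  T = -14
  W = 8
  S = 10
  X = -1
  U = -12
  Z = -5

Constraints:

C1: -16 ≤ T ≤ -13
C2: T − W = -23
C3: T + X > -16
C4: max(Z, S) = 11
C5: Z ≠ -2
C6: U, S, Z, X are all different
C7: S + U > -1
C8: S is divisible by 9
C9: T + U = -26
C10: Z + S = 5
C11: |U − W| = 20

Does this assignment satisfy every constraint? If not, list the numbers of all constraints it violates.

Constraints 2, 4, 7, 8 are violated.

C1: T = -14 lies in [-16, -13] — holds.
C2: T − W = -14 − 8 = -22, not -23 — does not hold.
C3: T + X = -14 + (-1) = -15; -15 > -16 — holds.
C4: max(-5, 10) = 10, not 11 — does not hold.
C5: Z = -5, and -5 ≠ -2 — holds.
C6: values -12, 10, -5, -1 are pairwise distinct — holds.
C7: S + U = 10 + (-12) = -2; -2 ≤ -1, bound -1 not met — does not hold.
C8: 10 = 9×1 + 1, so 9 does not divide 10 — does not hold.
C9: T + U = -14 + (-12) = -26 — holds.
C10: Z + S = -5 + 10 = 5 — holds.
C11: |-12 − 8| = 20 — holds.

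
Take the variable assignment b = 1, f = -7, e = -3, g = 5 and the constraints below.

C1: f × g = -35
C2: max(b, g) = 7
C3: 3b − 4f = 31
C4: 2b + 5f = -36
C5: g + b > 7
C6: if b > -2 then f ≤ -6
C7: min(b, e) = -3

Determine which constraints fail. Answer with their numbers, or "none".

No — constraints 2, 4, 5 are not satisfied.

C1: f × g = -7 × 5 = -35 — holds.
C2: max(1, 5) = 5, not 7 — fails.
C3: 3b − 4f = 3(1) − 4(-7) = 31 — holds.
C4: 2b + 5f = 2(1) + 5(-7) = -33, not -36 — fails.
C5: g + b = 5 + 1 = 6; 6 ≤ 7, bound 7 not met — fails.
C6: b = 1 > -2, so we need f ≤ -6; f = -7 ≤ -6 — holds.
C7: min(1, -3) = -3 — holds.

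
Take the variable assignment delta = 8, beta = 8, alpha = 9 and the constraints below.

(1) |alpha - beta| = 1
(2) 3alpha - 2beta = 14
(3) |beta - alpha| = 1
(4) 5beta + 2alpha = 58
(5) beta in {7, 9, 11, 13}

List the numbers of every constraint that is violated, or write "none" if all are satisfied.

Violated: 2, 5.

(1) |9 - 8| = 1 — OK.
(2) 3alpha - 2beta = 3(9) - 2(8) = 11, not 14 — violated.
(3) |8 - 9| = 1 — OK.
(4) 5beta + 2alpha = 5(8) + 2(9) = 58 — OK.
(5) beta = 8 is not in {7, 9, 11, 13} — violated.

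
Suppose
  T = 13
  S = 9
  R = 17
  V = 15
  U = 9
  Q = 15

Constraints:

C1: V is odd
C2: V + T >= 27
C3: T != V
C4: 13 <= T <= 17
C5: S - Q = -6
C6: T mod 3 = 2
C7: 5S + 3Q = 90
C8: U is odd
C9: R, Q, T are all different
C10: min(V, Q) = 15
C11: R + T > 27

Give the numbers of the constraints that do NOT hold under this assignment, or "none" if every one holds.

C1: V = 15 is odd — holds.
C2: V + T = 15 + 13 = 28; 28 ≥ 27 — holds.
C3: T = 13, V = 15; distinct — holds.
C4: T = 13 lies in [13, 17] — holds.
C5: S - Q = 9 - 15 = -6 — holds.
C6: 13 mod 3 = 1, not 2 — fails.
C7: 5S + 3Q = 5(9) + 3(15) = 90 — holds.
C8: U = 9 is odd — holds.
C9: values 17, 15, 13 are pairwise distinct — holds.
C10: min(15, 15) = 15 — holds.
C11: R + T = 17 + 13 = 30; 30 > 27 — holds.

No — constraint 6 is not satisfied.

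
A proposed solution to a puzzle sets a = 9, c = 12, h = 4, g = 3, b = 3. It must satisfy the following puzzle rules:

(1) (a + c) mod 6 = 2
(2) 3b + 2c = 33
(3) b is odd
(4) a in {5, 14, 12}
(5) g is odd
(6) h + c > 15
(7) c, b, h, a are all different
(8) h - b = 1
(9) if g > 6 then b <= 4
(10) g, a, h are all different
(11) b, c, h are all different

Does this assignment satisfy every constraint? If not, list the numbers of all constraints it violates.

(1) a + c = 21; 21 mod 6 = 3, not 2 — violated.
(2) 3b + 2c = 3(3) + 2(12) = 33 — satisfied.
(3) b = 3 is odd — satisfied.
(4) a = 9 is not in {5, 14, 12} — violated.
(5) g = 3 is odd — satisfied.
(6) h + c = 4 + 12 = 16; 16 > 15 — satisfied.
(7) values 12, 3, 4, 9 are pairwise distinct — satisfied.
(8) h - b = 4 - 3 = 1 — satisfied.
(9) g = 3, not > 6; antecedent false, conditional vacuously true — satisfied.
(10) values 3, 9, 4 are pairwise distinct — satisfied.
(11) values 3, 12, 4 are pairwise distinct — satisfied.

Violated: 1 and 4.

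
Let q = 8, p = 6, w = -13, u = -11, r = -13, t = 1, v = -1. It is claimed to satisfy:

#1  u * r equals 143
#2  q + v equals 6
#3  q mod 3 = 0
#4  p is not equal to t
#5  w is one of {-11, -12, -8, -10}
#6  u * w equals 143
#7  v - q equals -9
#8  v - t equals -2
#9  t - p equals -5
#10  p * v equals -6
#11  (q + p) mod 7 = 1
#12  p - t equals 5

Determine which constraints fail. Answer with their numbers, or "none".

No — constraints 2, 3, 5, and 11 are not satisfied.

#1 u * r = -11 * (-13) = 143  ✓
#2 q + v = 8 + (-1) = 7, not 6  ✗
#3 8 mod 3 = 2, not 0  ✗
#4 p = 6, t = 1; distinct  ✓
#5 w = -13 is not in {-11, -12, -8, -10}  ✗
#6 u * w = -11 * (-13) = 143  ✓
#7 v - q = -1 - 8 = -9  ✓
#8 v - t = -1 - 1 = -2  ✓
#9 t - p = 1 - 6 = -5  ✓
#10 p * v = 6 * (-1) = -6  ✓
#11 q + p = 14; 14 mod 7 = 0, not 1  ✗
#12 p - t = 6 - 1 = 5  ✓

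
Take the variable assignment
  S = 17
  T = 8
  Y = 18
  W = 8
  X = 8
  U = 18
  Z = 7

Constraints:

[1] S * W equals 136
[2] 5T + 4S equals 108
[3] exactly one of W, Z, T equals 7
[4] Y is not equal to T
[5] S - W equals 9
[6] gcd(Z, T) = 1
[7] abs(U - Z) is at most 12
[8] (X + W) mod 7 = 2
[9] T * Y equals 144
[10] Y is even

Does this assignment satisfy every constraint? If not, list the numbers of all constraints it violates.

[1] S * W = 17 * 8 = 136  yes
[2] 5T + 4S = 5(8) + 4(17) = 108  yes
[3] W=8, Z=7, T=8; 1 of them equals 7  yes
[4] Y = 18, T = 8; distinct  yes
[5] S - W = 17 - 8 = 9  yes
[6] gcd(7, 8) = 1  yes
[7] abs(18 - 7) = 11; 11 ≤ 12  yes
[8] X + W = 16; 16 mod 7 = 2  yes
[9] T * Y = 8 * 18 = 144  yes
[10] Y = 18 is even  yes

Yes — all constraints hold.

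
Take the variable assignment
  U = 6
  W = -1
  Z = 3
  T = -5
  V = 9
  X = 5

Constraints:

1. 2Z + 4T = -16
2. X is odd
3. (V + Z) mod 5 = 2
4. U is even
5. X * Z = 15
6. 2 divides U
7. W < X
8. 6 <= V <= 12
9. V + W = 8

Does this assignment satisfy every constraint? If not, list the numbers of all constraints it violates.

No — constraint 1 is not satisfied.

1. 2Z + 4T = 2(3) + 4(-5) = -14, not -16 — fails.
2. X = 5 is odd — holds.
3. V + Z = 12; 12 mod 5 = 2 — holds.
4. U = 6 is even — holds.
5. X * Z = 5 * 3 = 15 — holds.
6. 6 / 2 = 3, so 2 divides 6 — holds.
7. W = -1, X = 5; -1 < 5 — holds.
8. V = 9 lies in [6, 12] — holds.
9. V + W = 9 + (-1) = 8 — holds.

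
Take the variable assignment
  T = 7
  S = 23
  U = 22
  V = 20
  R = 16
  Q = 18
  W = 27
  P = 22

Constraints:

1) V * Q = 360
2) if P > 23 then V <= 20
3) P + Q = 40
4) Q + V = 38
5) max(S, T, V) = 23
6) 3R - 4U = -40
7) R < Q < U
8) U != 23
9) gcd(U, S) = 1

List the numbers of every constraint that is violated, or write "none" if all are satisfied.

All constraints are satisfied.

1) V * Q = 20 * 18 = 360 — OK.
2) P = 22, not > 23; antecedent false, conditional vacuously true — OK.
3) P + Q = 22 + 18 = 40 — OK.
4) Q + V = 18 + 20 = 38 — OK.
5) max(23, 7, 20) = 23 — OK.
6) 3R - 4U = 3(16) - 4(22) = -40 — OK.
7) values 16 < 18 < 22 — OK.
8) U = 22, and 22 ≠ 23 — OK.
9) gcd(22, 23) = 1 — OK.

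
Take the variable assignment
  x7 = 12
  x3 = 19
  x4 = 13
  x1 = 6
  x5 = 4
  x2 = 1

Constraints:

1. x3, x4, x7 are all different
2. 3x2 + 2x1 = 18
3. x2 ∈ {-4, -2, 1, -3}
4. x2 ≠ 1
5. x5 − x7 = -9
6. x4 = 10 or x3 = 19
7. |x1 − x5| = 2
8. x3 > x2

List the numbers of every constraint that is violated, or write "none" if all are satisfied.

No — constraints 2, 4, and 5 are not satisfied.

1. values 19, 13, 12 are pairwise distinct  ✓
2. 3x2 + 2x1 = 3(1) + 2(6) = 15, not 18  ✗
3. x2 = 1 is in {-4, -2, 1, -3}  ✓
4. x2 = 1, but 1 is required to differ  ✗
5. x5 − x7 = 4 − 12 = -8, not -9  ✗
6. x4 = 13 ≠ 10, but x3 = 19 = 19 (second disjunct)  ✓
7. |6 − 4| = 2  ✓
8. x3 = 19, x2 = 1; 19 > 1  ✓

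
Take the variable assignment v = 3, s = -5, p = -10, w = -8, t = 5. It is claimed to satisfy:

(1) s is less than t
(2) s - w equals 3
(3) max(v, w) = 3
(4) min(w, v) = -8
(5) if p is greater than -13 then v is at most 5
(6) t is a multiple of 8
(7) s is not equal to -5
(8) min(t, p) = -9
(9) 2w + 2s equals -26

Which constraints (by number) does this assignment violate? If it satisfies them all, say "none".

Constraints 6, 7, 8 do not hold.

(1) s = -5, t = 5; -5 < 5 — satisfied.
(2) s - w = -5 - (-8) = 3 — satisfied.
(3) max(3, -8) = 3 — satisfied.
(4) min(-8, 3) = -8 — satisfied.
(5) p = -10 > -13, so we need v ≤ 5; v = 3 ≤ 5 — satisfied.
(6) 5 = 8*0 + 5, so 8 does not divide 5 — violated.
(7) s = -5, but -5 is required to differ — violated.
(8) min(5, -10) = -10, not -9 — violated.
(9) 2w + 2s = 2(-8) + 2(-5) = -26 — satisfied.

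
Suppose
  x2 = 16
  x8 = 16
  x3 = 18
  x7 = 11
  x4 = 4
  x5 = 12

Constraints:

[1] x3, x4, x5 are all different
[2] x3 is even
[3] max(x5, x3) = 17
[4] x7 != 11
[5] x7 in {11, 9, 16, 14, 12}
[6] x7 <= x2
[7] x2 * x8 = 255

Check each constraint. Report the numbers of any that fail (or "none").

[1] values 18, 4, 12 are pairwise distinct  ✓
[2] x3 = 18 is even  ✓
[3] max(12, 18) = 18, not 17  ✗
[4] x7 = 11, but 11 is required to differ  ✗
[5] x7 = 11 is in {11, 9, 16, 14, 12}  ✓
[6] x7 = 11, x2 = 16; 11 ≤ 16  ✓
[7] x2 * x8 = 16 * 16 = 256, not 255  ✗

Constraints 3, 4, and 7 do not hold.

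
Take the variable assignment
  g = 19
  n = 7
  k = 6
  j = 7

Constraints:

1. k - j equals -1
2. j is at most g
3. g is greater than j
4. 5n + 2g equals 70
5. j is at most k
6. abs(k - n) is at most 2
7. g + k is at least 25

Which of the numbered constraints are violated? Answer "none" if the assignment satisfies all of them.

The assignment fails constraints 4 and 5.

1. k - j = 6 - 7 = -1 — holds.
2. j = 7, g = 19; 7 ≤ 19 — holds.
3. g = 19, j = 7; 19 > 7 — holds.
4. 5n + 2g = 5(7) + 2(19) = 73, not 70 — does not hold.
5. j = 7, k = 6; 7 > 6 (want ≤) — does not hold.
6. abs(6 - 7) = 1; 1 ≤ 2 — holds.
7. g + k = 19 + 6 = 25; 25 ≥ 25 — holds.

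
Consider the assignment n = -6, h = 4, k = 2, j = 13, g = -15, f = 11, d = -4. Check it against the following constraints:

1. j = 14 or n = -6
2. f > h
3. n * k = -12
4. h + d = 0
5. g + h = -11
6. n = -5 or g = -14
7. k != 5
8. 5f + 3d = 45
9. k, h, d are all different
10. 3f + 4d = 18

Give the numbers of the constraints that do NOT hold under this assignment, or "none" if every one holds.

Constraints 6, 8, 10 are violated.

1. j = 13 ≠ 14, but n = -6 = -6 (second disjunct)  holds
2. f = 11, h = 4; 11 > 4  holds
3. n * k = -6 * 2 = -12  holds
4. h + d = 4 + (-4) = 0  holds
5. g + h = -15 + 4 = -11  holds
6. n = -6 ≠ -5 and g = -15 ≠ -14; both disjuncts false  fails
7. k = 2, and 2 ≠ 5  holds
8. 5f + 3d = 5(11) + 3(-4) = 43, not 45  fails
9. values 2, 4, -4 are pairwise distinct  holds
10. 3f + 4d = 3(11) + 4(-4) = 17, not 18  fails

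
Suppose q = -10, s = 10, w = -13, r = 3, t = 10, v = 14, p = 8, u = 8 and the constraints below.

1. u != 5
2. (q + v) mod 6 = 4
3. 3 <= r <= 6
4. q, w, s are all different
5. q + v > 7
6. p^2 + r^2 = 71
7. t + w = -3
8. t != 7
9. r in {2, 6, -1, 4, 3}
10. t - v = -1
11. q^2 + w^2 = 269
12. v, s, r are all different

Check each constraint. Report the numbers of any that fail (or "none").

Violated: 5, 6, and 10.

1. u = 8, and 8 ≠ 5  yes
2. q + v = 4; 4 mod 6 = 4  yes
3. r = 3 lies in [3, 6]  yes
4. values -10, -13, 10 are pairwise distinct  yes
5. q + v = -10 + 14 = 4; 4 ≤ 7, bound 7 not met  no
6. p^2 + r^2 = 8^2 + 3^2 = 64 + 9 = 73, not 71  no
7. t + w = 10 + (-13) = -3  yes
8. t = 10, and 10 ≠ 7  yes
9. r = 3 is in {2, 6, -1, 4, 3}  yes
10. t - v = 10 - 14 = -4, not -1  no
11. q^2 + w^2 = (-10)^2 + (-13)^2 = 100 + 169 = 269  yes
12. values 14, 10, 3 are pairwise distinct  yes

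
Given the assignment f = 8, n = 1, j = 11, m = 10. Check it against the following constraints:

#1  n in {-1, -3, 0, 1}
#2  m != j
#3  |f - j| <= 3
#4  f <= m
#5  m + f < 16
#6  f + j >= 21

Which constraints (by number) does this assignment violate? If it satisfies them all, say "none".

#1 n = 1 is in {-1, -3, 0, 1} — holds.
#2 m = 10, j = 11; distinct — holds.
#3 |8 - 11| = 3; 3 ≤ 3 — holds.
#4 f = 8, m = 10; 8 ≤ 10 — holds.
#5 m + f = 10 + 8 = 18; 18 ≥ 16, bound 16 not met — fails.
#6 f + j = 8 + 11 = 19; 19 < 21, bound 21 not met — fails.

The assignment fails constraints 5 and 6.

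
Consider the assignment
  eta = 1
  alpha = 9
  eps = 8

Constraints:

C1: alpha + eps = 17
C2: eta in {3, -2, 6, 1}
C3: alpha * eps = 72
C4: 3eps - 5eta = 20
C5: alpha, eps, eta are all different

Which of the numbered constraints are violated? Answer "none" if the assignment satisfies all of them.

C1: alpha + eps = 9 + 8 = 17 — holds.
C2: eta = 1 is in {3, -2, 6, 1} — holds.
C3: alpha * eps = 9 * 8 = 72 — holds.
C4: 3eps - 5eta = 3(8) - 5(1) = 19, not 20 — does not hold.
C5: values 9, 8, 1 are pairwise distinct — holds.

No — constraint 4 is not satisfied.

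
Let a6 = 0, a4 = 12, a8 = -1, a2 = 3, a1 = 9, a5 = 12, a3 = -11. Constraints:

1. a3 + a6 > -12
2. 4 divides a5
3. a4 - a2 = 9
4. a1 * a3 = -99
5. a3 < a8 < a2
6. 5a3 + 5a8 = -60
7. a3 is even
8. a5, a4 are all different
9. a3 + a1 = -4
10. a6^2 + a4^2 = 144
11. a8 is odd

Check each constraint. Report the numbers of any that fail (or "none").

Constraints 7, 8, 9 are violated.

1. a3 + a6 = -11 + 0 = -11; -11 > -12 — holds.
2. 12 / 4 = 3, so 4 divides 12 — holds.
3. a4 - a2 = 12 - 3 = 9 — holds.
4. a1 * a3 = 9 * (-11) = -99 — holds.
5. values -11 < -1 < 3 — holds.
6. 5a3 + 5a8 = 5(-11) + 5(-1) = -60 — holds.
7. a3 = -11 is odd — fails.
8. a5 = a4 = 12, not all different — fails.
9. a3 + a1 = -11 + 9 = -2, not -4 — fails.
10. a6^2 + a4^2 = 0^2 + 12^2 = 0 + 144 = 144 — holds.
11. a8 = -1 is odd — holds.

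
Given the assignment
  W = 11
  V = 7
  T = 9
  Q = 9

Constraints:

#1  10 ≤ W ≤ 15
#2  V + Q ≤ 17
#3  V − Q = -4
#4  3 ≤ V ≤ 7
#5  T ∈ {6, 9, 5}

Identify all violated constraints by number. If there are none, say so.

The assignment fails constraint 3.

#1 W = 11 lies in [10, 15]  yes
#2 V + Q = 7 + 9 = 16; 16 ≤ 17  yes
#3 V − Q = 7 − 9 = -2, not -4  no
#4 V = 7 lies in [3, 7]  yes
#5 T = 9 is in {6, 9, 5}  yes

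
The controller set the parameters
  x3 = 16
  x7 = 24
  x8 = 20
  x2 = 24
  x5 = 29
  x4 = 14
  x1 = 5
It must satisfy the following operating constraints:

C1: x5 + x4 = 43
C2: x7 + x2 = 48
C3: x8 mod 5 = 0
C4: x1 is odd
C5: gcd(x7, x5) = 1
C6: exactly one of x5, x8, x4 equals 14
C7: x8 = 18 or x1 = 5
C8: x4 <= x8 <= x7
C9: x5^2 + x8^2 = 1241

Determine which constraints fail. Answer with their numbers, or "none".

C1: x5 + x4 = 29 + 14 = 43 — OK.
C2: x7 + x2 = 24 + 24 = 48 — OK.
C3: 20 mod 5 = 0 — OK.
C4: x1 = 5 is odd — OK.
C5: gcd(24, 29) = 1 — OK.
C6: x5=29, x8=20, x4=14; 1 of them equals 14 — OK.
C7: x8 = 20 ≠ 18, but x1 = 5 = 5 (second disjunct) — OK.
C8: values 14 <= 20 <= 24 — OK.
C9: x5^2 + x8^2 = 29^2 + 20^2 = 841 + 400 = 1241 — OK.

Yes — all constraints hold.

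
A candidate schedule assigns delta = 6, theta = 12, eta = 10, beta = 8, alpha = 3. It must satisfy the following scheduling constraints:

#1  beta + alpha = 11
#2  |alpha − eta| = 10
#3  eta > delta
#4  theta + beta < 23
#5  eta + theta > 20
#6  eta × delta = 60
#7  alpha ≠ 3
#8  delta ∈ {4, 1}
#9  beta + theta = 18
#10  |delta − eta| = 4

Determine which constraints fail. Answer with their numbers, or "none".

#1 beta + alpha = 8 + 3 = 11 — holds.
#2 |3 − 10| = 7, not 10 — does not hold.
#3 eta = 10, delta = 6; 10 > 6 — holds.
#4 theta + beta = 12 + 8 = 20; 20 < 23 — holds.
#5 eta + theta = 10 + 12 = 22; 22 > 20 — holds.
#6 eta × delta = 10 × 6 = 60 — holds.
#7 alpha = 3, but 3 is required to differ — does not hold.
#8 delta = 6 is not in {4, 1} — does not hold.
#9 beta + theta = 8 + 12 = 20, not 18 — does not hold.
#10 |6 − 10| = 4 — holds.

The assignment fails constraints 2, 7, 8, 9.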